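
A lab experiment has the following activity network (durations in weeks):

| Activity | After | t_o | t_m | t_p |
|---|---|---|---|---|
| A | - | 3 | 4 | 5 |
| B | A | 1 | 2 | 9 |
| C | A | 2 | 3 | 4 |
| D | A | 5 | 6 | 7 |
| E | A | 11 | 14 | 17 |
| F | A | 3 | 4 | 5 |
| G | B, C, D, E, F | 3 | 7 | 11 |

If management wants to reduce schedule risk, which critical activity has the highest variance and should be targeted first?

te_A = (3 + 4·4 + 5)/6 = 24/6 = 4; σ²_A = ((5−3)/6)² = 0.111
te_B = (1 + 4·2 + 9)/6 = 18/6 = 3; σ²_B = ((9−1)/6)² = 1.778
te_C = (2 + 4·3 + 4)/6 = 18/6 = 3; σ²_C = ((4−2)/6)² = 0.111
te_D = (5 + 4·6 + 7)/6 = 36/6 = 6; σ²_D = ((7−5)/6)² = 0.111
te_E = (11 + 4·14 + 17)/6 = 84/6 = 14; σ²_E = ((17−11)/6)² = 1.000
te_F = (3 + 4·4 + 5)/6 = 24/6 = 4; σ²_F = ((5−3)/6)² = 0.111
te_G = (3 + 4·7 + 11)/6 = 42/6 = 7; σ²_G = ((11−3)/6)² = 1.778

Forward pass:
ES_A = 0; EF_A = 4
ES_B = 4; EF_B = 4+3 = 7
ES_C = 4; EF_C = 4+3 = 7
ES_D = 4; EF_D = 4+6 = 10
ES_E = 4; EF_E = 4+14 = 18
ES_F = 4; EF_F = 4+4 = 8
ES_G = max(EF_B=7, EF_C=7, EF_D=10, EF_E=18, EF_F=8) = 18; EF_G = 18+7 = 25
Expected project duration μ = 25 weeks. Critical path: A → E → G.

Variances on critical path: σ²_A=0.111, σ²_E=1.000, σ²_G=1.778.
Largest is σ²_G = 1.778.

G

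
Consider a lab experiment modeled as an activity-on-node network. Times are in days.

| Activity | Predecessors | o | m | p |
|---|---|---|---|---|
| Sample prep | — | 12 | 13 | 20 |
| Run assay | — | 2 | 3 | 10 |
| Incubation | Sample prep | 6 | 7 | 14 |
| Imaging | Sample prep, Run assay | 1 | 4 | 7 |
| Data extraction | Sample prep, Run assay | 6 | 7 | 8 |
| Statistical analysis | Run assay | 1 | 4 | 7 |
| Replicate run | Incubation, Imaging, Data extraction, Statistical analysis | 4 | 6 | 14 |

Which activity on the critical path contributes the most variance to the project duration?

te_Sample prep = (12 + 4·13 + 20)/6 = 84/6 = 14; σ²_Sample prep = ((20−12)/6)² = 1.778
te_Run assay = (2 + 4·3 + 10)/6 = 24/6 = 4; σ²_Run assay = ((10−2)/6)² = 1.778
te_Incubation = (6 + 4·7 + 14)/6 = 48/6 = 8; σ²_Incubation = ((14−6)/6)² = 1.778
te_Imaging = (1 + 4·4 + 7)/6 = 24/6 = 4; σ²_Imaging = ((7−1)/6)² = 1.000
te_Data extraction = (6 + 4·7 + 8)/6 = 42/6 = 7; σ²_Data extraction = ((8−6)/6)² = 0.111
te_Statistical analysis = (1 + 4·4 + 7)/6 = 24/6 = 4; σ²_Statistical analysis = ((7−1)/6)² = 1.000
te_Replicate run = (4 + 4·6 + 14)/6 = 42/6 = 7; σ²_Replicate run = ((14−4)/6)² = 2.778

Forward pass:
ES_Sample prep = 0; EF_Sample prep = 14
ES_Run assay = 0; EF_Run assay = 4
ES_Incubation = 14; EF_Incubation = 14+8 = 22
ES_Imaging = max(EF_Sample prep=14, EF_Run assay=4) = 14; EF_Imaging = 14+4 = 18
ES_Data extraction = max(EF_Sample prep=14, EF_Run assay=4) = 14; EF_Data extraction = 14+7 = 21
ES_Statistical analysis = 4; EF_Statistical analysis = 4+4 = 8
ES_Replicate run = max(EF_Incubation=22, EF_Imaging=18, EF_Data extraction=21, EF_Statistical analysis=8) = 22; EF_Replicate run = 22+7 = 29
Expected project duration μ = 29 days. Critical path: Sample prep → Incubation → Replicate run.

Variances on critical path: σ²_Sample prep=1.778, σ²_Incubation=1.778, σ²_Replicate run=2.778.
Largest is σ²_Replicate run = 2.778.

Replicate run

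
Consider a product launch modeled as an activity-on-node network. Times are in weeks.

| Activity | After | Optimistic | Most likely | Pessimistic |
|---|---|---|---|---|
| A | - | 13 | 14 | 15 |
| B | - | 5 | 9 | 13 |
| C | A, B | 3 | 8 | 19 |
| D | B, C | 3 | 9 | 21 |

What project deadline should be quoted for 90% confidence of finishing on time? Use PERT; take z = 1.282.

te_A = (13 + 4·14 + 15)/6 = 84/6 = 14; σ²_A = ((15−13)/6)² = 0.111
te_B = (5 + 4·9 + 13)/6 = 54/6 = 9; σ²_B = ((13−5)/6)² = 1.778
te_C = (3 + 4·8 + 19)/6 = 54/6 = 9; σ²_C = ((19−3)/6)² = 7.111
te_D = (3 + 4·9 + 21)/6 = 60/6 = 10; σ²_D = ((21−3)/6)² = 9.000

Forward pass:
ES_A = 0; EF_A = 14
ES_B = 0; EF_B = 9
ES_C = max(EF_A=14, EF_B=9) = 14; EF_C = 14+9 = 23
ES_D = max(EF_B=9, EF_C=23) = 23; EF_D = 23+10 = 33
Expected project duration μ = 33 weeks. Critical path: A → C → D.

Variance along critical path = 0.111 + 7.111 + 9.000 = 16.222; σ = 4.028 weeks.
D = μ + z·σ = 33 + 1.282·4.028 = 38.2 weeks

38.2 weeks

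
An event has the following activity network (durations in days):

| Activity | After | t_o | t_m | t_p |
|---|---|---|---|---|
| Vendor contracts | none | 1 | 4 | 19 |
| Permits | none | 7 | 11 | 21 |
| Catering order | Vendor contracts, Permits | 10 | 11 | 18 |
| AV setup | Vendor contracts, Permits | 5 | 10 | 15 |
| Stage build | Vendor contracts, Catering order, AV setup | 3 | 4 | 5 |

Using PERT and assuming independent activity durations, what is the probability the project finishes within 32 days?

0.930

te_Vendor contracts = (1 + 4·4 + 19)/6 = 36/6 = 6; σ²_Vendor contracts = ((19−1)/6)² = 9.000
te_Permits = (7 + 4·11 + 21)/6 = 72/6 = 12; σ²_Permits = ((21−7)/6)² = 5.444
te_Catering order = (10 + 4·11 + 18)/6 = 72/6 = 12; σ²_Catering order = ((18−10)/6)² = 1.778
te_AV setup = (5 + 4·10 + 15)/6 = 60/6 = 10; σ²_AV setup = ((15−5)/6)² = 2.778
te_Stage build = (3 + 4·4 + 5)/6 = 24/6 = 4; σ²_Stage build = ((5−3)/6)² = 0.111

Forward pass:
ES_Vendor contracts = 0; EF_Vendor contracts = 6
ES_Permits = 0; EF_Permits = 12
ES_Catering order = max(EF_Vendor contracts=6, EF_Permits=12) = 12; EF_Catering order = 12+12 = 24
ES_AV setup = max(EF_Vendor contracts=6, EF_Permits=12) = 12; EF_AV setup = 12+10 = 22
ES_Stage build = max(EF_Vendor contracts=6, EF_Catering order=24, EF_AV setup=22) = 24; EF_Stage build = 24+4 = 28
Expected project duration μ = 28 days. Critical path: Permits → Catering order → Stage build.

Variance along critical path = 5.444 + 1.778 + 0.111 = 7.333; σ = √7.333 = 2.708 days.
Z = (32 − 28) / 2.708 = 1.477
P(T ≤ 32) = Φ(1.477) ≈ 0.930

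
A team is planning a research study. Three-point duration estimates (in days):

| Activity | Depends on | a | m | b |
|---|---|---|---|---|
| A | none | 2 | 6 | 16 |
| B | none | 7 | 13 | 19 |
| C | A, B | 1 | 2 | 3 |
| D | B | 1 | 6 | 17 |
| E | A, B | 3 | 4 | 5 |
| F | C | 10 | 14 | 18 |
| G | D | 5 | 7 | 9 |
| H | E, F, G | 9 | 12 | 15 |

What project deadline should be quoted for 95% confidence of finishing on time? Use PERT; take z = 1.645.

te_A = (2 + 4·6 + 16)/6 = 42/6 = 7; σ²_A = ((16−2)/6)² = 5.444
te_B = (7 + 4·13 + 19)/6 = 78/6 = 13; σ²_B = ((19−7)/6)² = 4.000
te_C = (1 + 4·2 + 3)/6 = 12/6 = 2; σ²_C = ((3−1)/6)² = 0.111
te_D = (1 + 4·6 + 17)/6 = 42/6 = 7; σ²_D = ((17−1)/6)² = 7.111
te_E = (3 + 4·4 + 5)/6 = 24/6 = 4; σ²_E = ((5−3)/6)² = 0.111
te_F = (10 + 4·14 + 18)/6 = 84/6 = 14; σ²_F = ((18−10)/6)² = 1.778
te_G = (5 + 4·7 + 9)/6 = 42/6 = 7; σ²_G = ((9−5)/6)² = 0.444
te_H = (9 + 4·12 + 15)/6 = 72/6 = 12; σ²_H = ((15−9)/6)² = 1.000

Forward pass:
ES_A = 0; EF_A = 7
ES_B = 0; EF_B = 13
ES_C = max(EF_A=7, EF_B=13) = 13; EF_C = 13+2 = 15
ES_D = 13; EF_D = 13+7 = 20
ES_E = max(EF_A=7, EF_B=13) = 13; EF_E = 13+4 = 17
ES_F = 15; EF_F = 15+14 = 29
ES_G = 20; EF_G = 20+7 = 27
ES_H = max(EF_E=17, EF_F=29, EF_G=27) = 29; EF_H = 29+12 = 41
Expected project duration μ = 41 days. Critical path: B → C → F → H.

Variance along critical path = 4.000 + 0.111 + 1.778 + 1.000 = 6.889; σ = 2.625 days.
D = μ + z·σ = 41 + 1.645·2.625 = 45.3 days

45.3 days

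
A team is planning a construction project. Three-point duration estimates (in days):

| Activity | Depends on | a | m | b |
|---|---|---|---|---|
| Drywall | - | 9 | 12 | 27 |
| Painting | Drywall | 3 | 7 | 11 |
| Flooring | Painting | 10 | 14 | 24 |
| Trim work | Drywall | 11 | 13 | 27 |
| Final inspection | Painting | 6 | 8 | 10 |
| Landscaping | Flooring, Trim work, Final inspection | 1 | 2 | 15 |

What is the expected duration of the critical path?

te_Drywall = (9 + 4·12 + 27)/6 = 84/6 = 14
te_Painting = (3 + 4·7 + 11)/6 = 42/6 = 7
te_Flooring = (10 + 4·14 + 24)/6 = 90/6 = 15
te_Trim work = (11 + 4·13 + 27)/6 = 90/6 = 15
te_Final inspection = (6 + 4·8 + 10)/6 = 48/6 = 8
te_Landscaping = (1 + 4·2 + 15)/6 = 24/6 = 4

Forward pass:
ES_Drywall = 0; EF_Drywall = 14
ES_Painting = 14; EF_Painting = 14+7 = 21
ES_Flooring = 21; EF_Flooring = 21+15 = 36
ES_Trim work = 14; EF_Trim work = 14+15 = 29
ES_Final inspection = 21; EF_Final inspection = 21+8 = 29
ES_Landscaping = max(EF_Flooring=36, EF_Trim work=29, EF_Final inspection=29) = 36; EF_Landscaping = 36+4 = 40
Expected project duration μ = 40 days. Critical path: Drywall → Painting → Flooring → Landscaping.

40 days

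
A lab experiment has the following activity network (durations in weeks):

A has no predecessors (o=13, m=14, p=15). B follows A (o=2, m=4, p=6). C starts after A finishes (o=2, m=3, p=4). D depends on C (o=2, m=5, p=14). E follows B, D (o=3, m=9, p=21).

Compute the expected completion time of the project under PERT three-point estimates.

33 weeks

te_A = (13 + 4·14 + 15)/6 = 84/6 = 14
te_B = (2 + 4·4 + 6)/6 = 24/6 = 4
te_C = (2 + 4·3 + 4)/6 = 18/6 = 3
te_D = (2 + 4·5 + 14)/6 = 36/6 = 6
te_E = (3 + 4·9 + 21)/6 = 60/6 = 10

Forward pass:
ES_A = 0; EF_A = 14
ES_B = 14; EF_B = 14+4 = 18
ES_C = 14; EF_C = 14+3 = 17
ES_D = 17; EF_D = 17+6 = 23
ES_E = max(EF_B=18, EF_D=23) = 23; EF_E = 23+10 = 33
Expected project duration μ = 33 weeks. Critical path: A → C → D → E.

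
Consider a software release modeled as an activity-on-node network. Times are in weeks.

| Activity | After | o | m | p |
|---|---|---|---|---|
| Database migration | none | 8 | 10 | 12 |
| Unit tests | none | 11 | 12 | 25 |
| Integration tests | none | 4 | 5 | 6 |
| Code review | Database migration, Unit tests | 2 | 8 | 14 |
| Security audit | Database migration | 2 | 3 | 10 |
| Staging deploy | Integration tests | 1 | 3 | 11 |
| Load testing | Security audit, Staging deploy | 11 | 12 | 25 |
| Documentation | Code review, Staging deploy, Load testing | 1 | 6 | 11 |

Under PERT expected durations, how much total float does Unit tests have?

6 weeks

te_Database migration = (8 + 4·10 + 12)/6 = 60/6 = 10
te_Unit tests = (11 + 4·12 + 25)/6 = 84/6 = 14
te_Integration tests = (4 + 4·5 + 6)/6 = 30/6 = 5
te_Code review = (2 + 4·8 + 14)/6 = 48/6 = 8
te_Security audit = (2 + 4·3 + 10)/6 = 24/6 = 4
te_Staging deploy = (1 + 4·3 + 11)/6 = 24/6 = 4
te_Load testing = (11 + 4·12 + 25)/6 = 84/6 = 14
te_Documentation = (1 + 4·6 + 11)/6 = 36/6 = 6

Forward pass:
ES_Database migration = 0; EF_Database migration = 10
ES_Unit tests = 0; EF_Unit tests = 14
ES_Integration tests = 0; EF_Integration tests = 5
ES_Code review = max(EF_Database migration=10, EF_Unit tests=14) = 14; EF_Code review = 14+8 = 22
ES_Security audit = 10; EF_Security audit = 10+4 = 14
ES_Staging deploy = 5; EF_Staging deploy = 5+4 = 9
ES_Load testing = max(EF_Security audit=14, EF_Staging deploy=9) = 14; EF_Load testing = 14+14 = 28
ES_Documentation = max(EF_Code review=22, EF_Staging deploy=9, EF_Load testing=28) = 28; EF_Documentation = 28+6 = 34
Expected project duration μ = 34 weeks. Critical path: Database migration → Security audit → Load testing → Documentation.

Backward pass:
LF_Documentation = 34; LS_Documentation = 34−6 = 28
LF_Load testing = LS_Documentation = 28; LS_Load testing = 28−14 = 14
LF_Staging deploy = min(LS_Load testing=14, LS_Documentation=28) = 14; LS_Staging deploy = 14−4 = 10
LF_Security audit = LS_Load testing = 14; LS_Security audit = 14−4 = 10
LF_Code review = LS_Documentation = 28; LS_Code review = 28−8 = 20
LF_Integration tests = LS_Staging deploy = 10; LS_Integration tests = 10−5 = 5
LF_Unit tests = LS_Code review = 20; LS_Unit tests = 20−14 = 6
LF_Database migration = min(LS_Code review=20, LS_Security audit=10) = 10; LS_Database migration = 10−10 = 0
Slack_Unit tests = LS_Unit tests − ES_Unit tests = 6 − 0 = 6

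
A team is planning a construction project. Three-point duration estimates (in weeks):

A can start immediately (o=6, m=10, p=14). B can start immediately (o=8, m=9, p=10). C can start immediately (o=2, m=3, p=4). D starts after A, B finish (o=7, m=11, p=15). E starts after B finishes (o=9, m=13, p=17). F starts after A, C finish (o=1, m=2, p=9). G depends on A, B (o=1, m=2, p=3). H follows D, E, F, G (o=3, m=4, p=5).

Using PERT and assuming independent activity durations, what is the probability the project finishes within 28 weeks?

te_A = (6 + 4·10 + 14)/6 = 60/6 = 10; σ²_A = ((14−6)/6)² = 1.778
te_B = (8 + 4·9 + 10)/6 = 54/6 = 9; σ²_B = ((10−8)/6)² = 0.111
te_C = (2 + 4·3 + 4)/6 = 18/6 = 3; σ²_C = ((4−2)/6)² = 0.111
te_D = (7 + 4·11 + 15)/6 = 66/6 = 11; σ²_D = ((15−7)/6)² = 1.778
te_E = (9 + 4·13 + 17)/6 = 78/6 = 13; σ²_E = ((17−9)/6)² = 1.778
te_F = (1 + 4·2 + 9)/6 = 18/6 = 3; σ²_F = ((9−1)/6)² = 1.778
te_G = (1 + 4·2 + 3)/6 = 12/6 = 2; σ²_G = ((3−1)/6)² = 0.111
te_H = (3 + 4·4 + 5)/6 = 24/6 = 4; σ²_H = ((5−3)/6)² = 0.111

Forward pass:
ES_A = 0; EF_A = 10
ES_B = 0; EF_B = 9
ES_C = 0; EF_C = 3
ES_D = max(EF_A=10, EF_B=9) = 10; EF_D = 10+11 = 21
ES_E = 9; EF_E = 9+13 = 22
ES_F = max(EF_A=10, EF_C=3) = 10; EF_F = 10+3 = 13
ES_G = max(EF_A=10, EF_B=9) = 10; EF_G = 10+2 = 12
ES_H = max(EF_D=21, EF_E=22, EF_F=13, EF_G=12) = 22; EF_H = 22+4 = 26
Expected project duration μ = 26 weeks. Critical path: B → E → H.

Variance along critical path = 0.111 + 1.778 + 0.111 = 2.000; σ = √2.000 = 1.414 weeks.
Z = (28 − 26) / 1.414 = 1.414
P(T ≤ 28) = Φ(1.414) ≈ 0.921

0.921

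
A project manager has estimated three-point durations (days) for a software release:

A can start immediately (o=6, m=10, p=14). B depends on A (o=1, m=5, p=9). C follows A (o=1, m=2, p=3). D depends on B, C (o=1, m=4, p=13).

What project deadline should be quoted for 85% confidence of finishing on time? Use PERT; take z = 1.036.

te_A = (6 + 4·10 + 14)/6 = 60/6 = 10; σ²_A = ((14−6)/6)² = 1.778
te_B = (1 + 4·5 + 9)/6 = 30/6 = 5; σ²_B = ((9−1)/6)² = 1.778
te_C = (1 + 4·2 + 3)/6 = 12/6 = 2; σ²_C = ((3−1)/6)² = 0.111
te_D = (1 + 4·4 + 13)/6 = 30/6 = 5; σ²_D = ((13−1)/6)² = 4.000

Forward pass:
ES_A = 0; EF_A = 10
ES_B = 10; EF_B = 10+5 = 15
ES_C = 10; EF_C = 10+2 = 12
ES_D = max(EF_B=15, EF_C=12) = 15; EF_D = 15+5 = 20
Expected project duration μ = 20 days. Critical path: A → B → D.

Variance along critical path = 1.778 + 1.778 + 4.000 = 7.556; σ = 2.749 days.
D = μ + z·σ = 20 + 1.036·2.749 = 22.8 days

22.8 days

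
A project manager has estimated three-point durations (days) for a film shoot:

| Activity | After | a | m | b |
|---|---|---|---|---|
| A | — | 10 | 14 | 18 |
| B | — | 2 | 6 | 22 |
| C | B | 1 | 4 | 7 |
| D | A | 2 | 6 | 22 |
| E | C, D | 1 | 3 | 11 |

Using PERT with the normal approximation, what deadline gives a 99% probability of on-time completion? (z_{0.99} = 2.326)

te_A = (10 + 4·14 + 18)/6 = 84/6 = 14; σ²_A = ((18−10)/6)² = 1.778
te_B = (2 + 4·6 + 22)/6 = 48/6 = 8; σ²_B = ((22−2)/6)² = 11.111
te_C = (1 + 4·4 + 7)/6 = 24/6 = 4; σ²_C = ((7−1)/6)² = 1.000
te_D = (2 + 4·6 + 22)/6 = 48/6 = 8; σ²_D = ((22−2)/6)² = 11.111
te_E = (1 + 4·3 + 11)/6 = 24/6 = 4; σ²_E = ((11−1)/6)² = 2.778

Forward pass:
ES_A = 0; EF_A = 14
ES_B = 0; EF_B = 8
ES_C = 8; EF_C = 8+4 = 12
ES_D = 14; EF_D = 14+8 = 22
ES_E = max(EF_C=12, EF_D=22) = 22; EF_E = 22+4 = 26
Expected project duration μ = 26 days. Critical path: A → D → E.

Variance along critical path = 1.778 + 11.111 + 2.778 = 15.667; σ = 3.958 days.
D = μ + z·σ = 26 + 2.326·3.958 = 35.2 days

35.2 days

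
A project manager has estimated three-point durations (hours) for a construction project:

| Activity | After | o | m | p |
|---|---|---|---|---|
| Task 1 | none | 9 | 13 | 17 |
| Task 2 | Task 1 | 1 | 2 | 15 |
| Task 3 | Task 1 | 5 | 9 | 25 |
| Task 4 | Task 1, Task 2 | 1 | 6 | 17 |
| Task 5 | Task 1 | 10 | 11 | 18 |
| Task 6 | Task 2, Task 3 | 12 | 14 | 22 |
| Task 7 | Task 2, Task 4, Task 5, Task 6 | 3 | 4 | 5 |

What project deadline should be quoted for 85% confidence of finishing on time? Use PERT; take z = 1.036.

47.1 hours

te_Task 1 = (9 + 4·13 + 17)/6 = 78/6 = 13; σ²_Task 1 = ((17−9)/6)² = 1.778
te_Task 2 = (1 + 4·2 + 15)/6 = 24/6 = 4; σ²_Task 2 = ((15−1)/6)² = 5.444
te_Task 3 = (5 + 4·9 + 25)/6 = 66/6 = 11; σ²_Task 3 = ((25−5)/6)² = 11.111
te_Task 4 = (1 + 4·6 + 17)/6 = 42/6 = 7; σ²_Task 4 = ((17−1)/6)² = 7.111
te_Task 5 = (10 + 4·11 + 18)/6 = 72/6 = 12; σ²_Task 5 = ((18−10)/6)² = 1.778
te_Task 6 = (12 + 4·14 + 22)/6 = 90/6 = 15; σ²_Task 6 = ((22−12)/6)² = 2.778
te_Task 7 = (3 + 4·4 + 5)/6 = 24/6 = 4; σ²_Task 7 = ((5−3)/6)² = 0.111

Forward pass:
ES_Task 1 = 0; EF_Task 1 = 13
ES_Task 2 = 13; EF_Task 2 = 13+4 = 17
ES_Task 3 = 13; EF_Task 3 = 13+11 = 24
ES_Task 4 = max(EF_Task 1=13, EF_Task 2=17) = 17; EF_Task 4 = 17+7 = 24
ES_Task 5 = 13; EF_Task 5 = 13+12 = 25
ES_Task 6 = max(EF_Task 2=17, EF_Task 3=24) = 24; EF_Task 6 = 24+15 = 39
ES_Task 7 = max(EF_Task 2=17, EF_Task 4=24, EF_Task 5=25, EF_Task 6=39) = 39; EF_Task 7 = 39+4 = 43
Expected project duration μ = 43 hours. Critical path: Task 1 → Task 3 → Task 6 → Task 7.

Variance along critical path = 1.778 + 11.111 + 2.778 + 0.111 = 15.778; σ = 3.972 hours.
D = μ + z·σ = 43 + 1.036·3.972 = 47.1 hours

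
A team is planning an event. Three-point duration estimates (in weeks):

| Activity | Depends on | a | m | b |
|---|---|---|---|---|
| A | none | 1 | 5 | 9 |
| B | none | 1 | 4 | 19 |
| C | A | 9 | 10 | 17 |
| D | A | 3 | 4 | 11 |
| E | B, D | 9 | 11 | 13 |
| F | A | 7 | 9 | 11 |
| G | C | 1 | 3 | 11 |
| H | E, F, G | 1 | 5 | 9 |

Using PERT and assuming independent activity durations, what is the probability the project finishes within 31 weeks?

te_A = (1 + 4·5 + 9)/6 = 30/6 = 5; σ²_A = ((9−1)/6)² = 1.778
te_B = (1 + 4·4 + 19)/6 = 36/6 = 6; σ²_B = ((19−1)/6)² = 9.000
te_C = (9 + 4·10 + 17)/6 = 66/6 = 11; σ²_C = ((17−9)/6)² = 1.778
te_D = (3 + 4·4 + 11)/6 = 30/6 = 5; σ²_D = ((11−3)/6)² = 1.778
te_E = (9 + 4·11 + 13)/6 = 66/6 = 11; σ²_E = ((13−9)/6)² = 0.444
te_F = (7 + 4·9 + 11)/6 = 54/6 = 9; σ²_F = ((11−7)/6)² = 0.444
te_G = (1 + 4·3 + 11)/6 = 24/6 = 4; σ²_G = ((11−1)/6)² = 2.778
te_H = (1 + 4·5 + 9)/6 = 30/6 = 5; σ²_H = ((9−1)/6)² = 1.778

Forward pass:
ES_A = 0; EF_A = 5
ES_B = 0; EF_B = 6
ES_C = 5; EF_C = 5+11 = 16
ES_D = 5; EF_D = 5+5 = 10
ES_E = max(EF_B=6, EF_D=10) = 10; EF_E = 10+11 = 21
ES_F = 5; EF_F = 5+9 = 14
ES_G = 16; EF_G = 16+4 = 20
ES_H = max(EF_E=21, EF_F=14, EF_G=20) = 21; EF_H = 21+5 = 26
Expected project duration μ = 26 weeks. Critical path: A → D → E → H.

Variance along critical path = 1.778 + 1.778 + 0.444 + 1.778 = 5.778; σ = √5.778 = 2.404 weeks.
Z = (31 − 26) / 2.404 = 2.080
P(T ≤ 31) = Φ(2.080) ≈ 0.981

0.981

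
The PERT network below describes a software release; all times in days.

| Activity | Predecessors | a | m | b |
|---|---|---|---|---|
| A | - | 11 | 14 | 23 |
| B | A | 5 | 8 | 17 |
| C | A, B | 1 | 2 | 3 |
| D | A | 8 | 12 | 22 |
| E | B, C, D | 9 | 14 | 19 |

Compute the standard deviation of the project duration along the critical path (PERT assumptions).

3.50 days

te_A = (11 + 4·14 + 23)/6 = 90/6 = 15; σ²_A = ((23−11)/6)² = 4.000
te_B = (5 + 4·8 + 17)/6 = 54/6 = 9; σ²_B = ((17−5)/6)² = 4.000
te_C = (1 + 4·2 + 3)/6 = 12/6 = 2; σ²_C = ((3−1)/6)² = 0.111
te_D = (8 + 4·12 + 22)/6 = 78/6 = 13; σ²_D = ((22−8)/6)² = 5.444
te_E = (9 + 4·14 + 19)/6 = 84/6 = 14; σ²_E = ((19−9)/6)² = 2.778

Forward pass:
ES_A = 0; EF_A = 15
ES_B = 15; EF_B = 15+9 = 24
ES_C = max(EF_A=15, EF_B=24) = 24; EF_C = 24+2 = 26
ES_D = 15; EF_D = 15+13 = 28
ES_E = max(EF_B=24, EF_C=26, EF_D=28) = 28; EF_E = 28+14 = 42
Expected project duration μ = 42 days. Critical path: A → D → E.

Variance along critical path = 4.000 + 5.444 + 2.778 = 12.222
σ = √12.222 = 3.496 days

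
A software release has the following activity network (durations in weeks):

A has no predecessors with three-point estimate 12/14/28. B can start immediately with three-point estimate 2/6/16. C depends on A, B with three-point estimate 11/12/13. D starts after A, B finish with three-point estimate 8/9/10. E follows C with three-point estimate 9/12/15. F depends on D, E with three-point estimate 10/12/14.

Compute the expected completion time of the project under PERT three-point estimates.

te_A = (12 + 4·14 + 28)/6 = 96/6 = 16
te_B = (2 + 4·6 + 16)/6 = 42/6 = 7
te_C = (11 + 4·12 + 13)/6 = 72/6 = 12
te_D = (8 + 4·9 + 10)/6 = 54/6 = 9
te_E = (9 + 4·12 + 15)/6 = 72/6 = 12
te_F = (10 + 4·12 + 14)/6 = 72/6 = 12

Forward pass:
ES_A = 0; EF_A = 16
ES_B = 0; EF_B = 7
ES_C = max(EF_A=16, EF_B=7) = 16; EF_C = 16+12 = 28
ES_D = max(EF_A=16, EF_B=7) = 16; EF_D = 16+9 = 25
ES_E = 28; EF_E = 28+12 = 40
ES_F = max(EF_D=25, EF_E=40) = 40; EF_F = 40+12 = 52
Expected project duration μ = 52 weeks. Critical path: A → C → E → F.

52 weeks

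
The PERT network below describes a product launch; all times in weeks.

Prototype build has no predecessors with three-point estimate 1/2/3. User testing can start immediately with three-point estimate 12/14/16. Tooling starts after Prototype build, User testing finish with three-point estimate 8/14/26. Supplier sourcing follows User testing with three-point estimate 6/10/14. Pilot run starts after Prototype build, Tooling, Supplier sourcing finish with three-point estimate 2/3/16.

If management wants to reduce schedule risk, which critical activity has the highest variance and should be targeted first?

Tooling

te_Prototype build = (1 + 4·2 + 3)/6 = 12/6 = 2; σ²_Prototype build = ((3−1)/6)² = 0.111
te_User testing = (12 + 4·14 + 16)/6 = 84/6 = 14; σ²_User testing = ((16−12)/6)² = 0.444
te_Tooling = (8 + 4·14 + 26)/6 = 90/6 = 15; σ²_Tooling = ((26−8)/6)² = 9.000
te_Supplier sourcing = (6 + 4·10 + 14)/6 = 60/6 = 10; σ²_Supplier sourcing = ((14−6)/6)² = 1.778
te_Pilot run = (2 + 4·3 + 16)/6 = 30/6 = 5; σ²_Pilot run = ((16−2)/6)² = 5.444

Forward pass:
ES_Prototype build = 0; EF_Prototype build = 2
ES_User testing = 0; EF_User testing = 14
ES_Tooling = max(EF_Prototype build=2, EF_User testing=14) = 14; EF_Tooling = 14+15 = 29
ES_Supplier sourcing = 14; EF_Supplier sourcing = 14+10 = 24
ES_Pilot run = max(EF_Prototype build=2, EF_Tooling=29, EF_Supplier sourcing=24) = 29; EF_Pilot run = 29+5 = 34
Expected project duration μ = 34 weeks. Critical path: User testing → Tooling → Pilot run.

Variances on critical path: σ²_User testing=0.444, σ²_Tooling=9.000, σ²_Pilot run=5.444.
Largest is σ²_Tooling = 9.000.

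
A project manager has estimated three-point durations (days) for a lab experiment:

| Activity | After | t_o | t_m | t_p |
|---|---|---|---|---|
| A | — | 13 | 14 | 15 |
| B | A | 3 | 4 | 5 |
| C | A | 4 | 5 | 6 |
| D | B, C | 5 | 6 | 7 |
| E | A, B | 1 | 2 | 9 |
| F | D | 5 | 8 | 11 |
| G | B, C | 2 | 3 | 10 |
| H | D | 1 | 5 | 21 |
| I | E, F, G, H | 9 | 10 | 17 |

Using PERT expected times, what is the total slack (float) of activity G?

te_A = (13 + 4·14 + 15)/6 = 84/6 = 14
te_B = (3 + 4·4 + 5)/6 = 24/6 = 4
te_C = (4 + 4·5 + 6)/6 = 30/6 = 5
te_D = (5 + 4·6 + 7)/6 = 36/6 = 6
te_E = (1 + 4·2 + 9)/6 = 18/6 = 3
te_F = (5 + 4·8 + 11)/6 = 48/6 = 8
te_G = (2 + 4·3 + 10)/6 = 24/6 = 4
te_H = (1 + 4·5 + 21)/6 = 42/6 = 7
te_I = (9 + 4·10 + 17)/6 = 66/6 = 11

Forward pass:
ES_A = 0; EF_A = 14
ES_B = 14; EF_B = 14+4 = 18
ES_C = 14; EF_C = 14+5 = 19
ES_D = max(EF_B=18, EF_C=19) = 19; EF_D = 19+6 = 25
ES_E = max(EF_A=14, EF_B=18) = 18; EF_E = 18+3 = 21
ES_F = 25; EF_F = 25+8 = 33
ES_G = max(EF_B=18, EF_C=19) = 19; EF_G = 19+4 = 23
ES_H = 25; EF_H = 25+7 = 32
ES_I = max(EF_E=21, EF_F=33, EF_G=23, EF_H=32) = 33; EF_I = 33+11 = 44
Expected project duration μ = 44 days. Critical path: A → C → D → F → I.

Backward pass:
LF_I = 44; LS_I = 44−11 = 33
LF_H = LS_I = 33; LS_H = 33−7 = 26
LF_G = LS_I = 33; LS_G = 33−4 = 29
LF_F = LS_I = 33; LS_F = 33−8 = 25
LF_E = LS_I = 33; LS_E = 33−3 = 30
LF_D = min(LS_F=25, LS_H=26) = 25; LS_D = 25−6 = 19
LF_C = min(LS_D=19, LS_G=29) = 19; LS_C = 19−5 = 14
LF_B = min(LS_D=19, LS_E=30, LS_G=29) = 19; LS_B = 19−4 = 15
LF_A = min(LS_B=15, LS_C=14, LS_E=30) = 14; LS_A = 14−14 = 0
Slack_G = LS_G − ES_G = 29 − 19 = 10

10 days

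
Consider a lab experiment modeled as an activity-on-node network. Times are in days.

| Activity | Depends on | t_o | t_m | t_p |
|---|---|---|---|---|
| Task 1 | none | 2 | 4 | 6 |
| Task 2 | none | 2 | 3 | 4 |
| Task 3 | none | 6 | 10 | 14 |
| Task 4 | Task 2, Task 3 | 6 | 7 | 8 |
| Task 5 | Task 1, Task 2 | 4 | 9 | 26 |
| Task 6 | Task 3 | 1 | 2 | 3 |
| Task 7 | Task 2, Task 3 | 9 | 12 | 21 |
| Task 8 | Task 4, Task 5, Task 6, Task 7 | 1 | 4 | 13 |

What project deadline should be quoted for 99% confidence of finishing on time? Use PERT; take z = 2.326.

te_Task 1 = (2 + 4·4 + 6)/6 = 24/6 = 4; σ²_Task 1 = ((6−2)/6)² = 0.444
te_Task 2 = (2 + 4·3 + 4)/6 = 18/6 = 3; σ²_Task 2 = ((4−2)/6)² = 0.111
te_Task 3 = (6 + 4·10 + 14)/6 = 60/6 = 10; σ²_Task 3 = ((14−6)/6)² = 1.778
te_Task 4 = (6 + 4·7 + 8)/6 = 42/6 = 7; σ²_Task 4 = ((8−6)/6)² = 0.111
te_Task 5 = (4 + 4·9 + 26)/6 = 66/6 = 11; σ²_Task 5 = ((26−4)/6)² = 13.444
te_Task 6 = (1 + 4·2 + 3)/6 = 12/6 = 2; σ²_Task 6 = ((3−1)/6)² = 0.111
te_Task 7 = (9 + 4·12 + 21)/6 = 78/6 = 13; σ²_Task 7 = ((21−9)/6)² = 4.000
te_Task 8 = (1 + 4·4 + 13)/6 = 30/6 = 5; σ²_Task 8 = ((13−1)/6)² = 4.000

Forward pass:
ES_Task 1 = 0; EF_Task 1 = 4
ES_Task 2 = 0; EF_Task 2 = 3
ES_Task 3 = 0; EF_Task 3 = 10
ES_Task 4 = max(EF_Task 2=3, EF_Task 3=10) = 10; EF_Task 4 = 10+7 = 17
ES_Task 5 = max(EF_Task 1=4, EF_Task 2=3) = 4; EF_Task 5 = 4+11 = 15
ES_Task 6 = 10; EF_Task 6 = 10+2 = 12
ES_Task 7 = max(EF_Task 2=3, EF_Task 3=10) = 10; EF_Task 7 = 10+13 = 23
ES_Task 8 = max(EF_Task 4=17, EF_Task 5=15, EF_Task 6=12, EF_Task 7=23) = 23; EF_Task 8 = 23+5 = 28
Expected project duration μ = 28 days. Critical path: Task 3 → Task 7 → Task 8.

Variance along critical path = 1.778 + 4.000 + 4.000 = 9.778; σ = 3.127 days.
D = μ + z·σ = 28 + 2.326·3.127 = 35.3 days

35.3 days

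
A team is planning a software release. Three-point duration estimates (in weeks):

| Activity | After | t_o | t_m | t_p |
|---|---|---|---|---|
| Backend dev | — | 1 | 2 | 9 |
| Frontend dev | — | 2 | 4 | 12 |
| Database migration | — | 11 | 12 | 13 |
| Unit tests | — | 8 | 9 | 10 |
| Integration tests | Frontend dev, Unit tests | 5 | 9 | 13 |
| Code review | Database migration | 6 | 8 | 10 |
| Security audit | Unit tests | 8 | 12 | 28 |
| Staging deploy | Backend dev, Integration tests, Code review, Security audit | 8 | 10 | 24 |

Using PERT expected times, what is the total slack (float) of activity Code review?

te_Backend dev = (1 + 4·2 + 9)/6 = 18/6 = 3
te_Frontend dev = (2 + 4·4 + 12)/6 = 30/6 = 5
te_Database migration = (11 + 4·12 + 13)/6 = 72/6 = 12
te_Unit tests = (8 + 4·9 + 10)/6 = 54/6 = 9
te_Integration tests = (5 + 4·9 + 13)/6 = 54/6 = 9
te_Code review = (6 + 4·8 + 10)/6 = 48/6 = 8
te_Security audit = (8 + 4·12 + 28)/6 = 84/6 = 14
te_Staging deploy = (8 + 4·10 + 24)/6 = 72/6 = 12

Forward pass:
ES_Backend dev = 0; EF_Backend dev = 3
ES_Frontend dev = 0; EF_Frontend dev = 5
ES_Database migration = 0; EF_Database migration = 12
ES_Unit tests = 0; EF_Unit tests = 9
ES_Integration tests = max(EF_Frontend dev=5, EF_Unit tests=9) = 9; EF_Integration tests = 9+9 = 18
ES_Code review = 12; EF_Code review = 12+8 = 20
ES_Security audit = 9; EF_Security audit = 9+14 = 23
ES_Staging deploy = max(EF_Backend dev=3, EF_Integration tests=18, EF_Code review=20, EF_Security audit=23) = 23; EF_Staging deploy = 23+12 = 35
Expected project duration μ = 35 weeks. Critical path: Unit tests → Security audit → Staging deploy.

Backward pass:
LF_Staging deploy = 35; LS_Staging deploy = 35−12 = 23
LF_Security audit = LS_Staging deploy = 23; LS_Security audit = 23−14 = 9
LF_Code review = LS_Staging deploy = 23; LS_Code review = 23−8 = 15
LF_Integration tests = LS_Staging deploy = 23; LS_Integration tests = 23−9 = 14
LF_Unit tests = min(LS_Integration tests=14, LS_Security audit=9) = 9; LS_Unit tests = 9−9 = 0
LF_Database migration = LS_Code review = 15; LS_Database migration = 15−12 = 3
LF_Frontend dev = LS_Integration tests = 14; LS_Frontend dev = 14−5 = 9
LF_Backend dev = LS_Staging deploy = 23; LS_Backend dev = 23−3 = 20
Slack_Code review = LS_Code review − ES_Code review = 15 − 12 = 3

3 weeks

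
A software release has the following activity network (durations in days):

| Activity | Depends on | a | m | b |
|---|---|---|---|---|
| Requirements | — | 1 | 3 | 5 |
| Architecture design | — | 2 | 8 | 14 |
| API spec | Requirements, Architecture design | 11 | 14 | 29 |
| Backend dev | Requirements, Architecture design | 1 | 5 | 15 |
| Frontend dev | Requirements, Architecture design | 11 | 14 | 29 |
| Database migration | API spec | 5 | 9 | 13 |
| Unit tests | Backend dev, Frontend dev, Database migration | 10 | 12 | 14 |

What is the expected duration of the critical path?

45 days

te_Requirements = (1 + 4·3 + 5)/6 = 18/6 = 3
te_Architecture design = (2 + 4·8 + 14)/6 = 48/6 = 8
te_API spec = (11 + 4·14 + 29)/6 = 96/6 = 16
te_Backend dev = (1 + 4·5 + 15)/6 = 36/6 = 6
te_Frontend dev = (11 + 4·14 + 29)/6 = 96/6 = 16
te_Database migration = (5 + 4·9 + 13)/6 = 54/6 = 9
te_Unit tests = (10 + 4·12 + 14)/6 = 72/6 = 12

Forward pass:
ES_Requirements = 0; EF_Requirements = 3
ES_Architecture design = 0; EF_Architecture design = 8
ES_API spec = max(EF_Requirements=3, EF_Architecture design=8) = 8; EF_API spec = 8+16 = 24
ES_Backend dev = max(EF_Requirements=3, EF_Architecture design=8) = 8; EF_Backend dev = 8+6 = 14
ES_Frontend dev = max(EF_Requirements=3, EF_Architecture design=8) = 8; EF_Frontend dev = 8+16 = 24
ES_Database migration = 24; EF_Database migration = 24+9 = 33
ES_Unit tests = max(EF_Backend dev=14, EF_Frontend dev=24, EF_Database migration=33) = 33; EF_Unit tests = 33+12 = 45
Expected project duration μ = 45 days. Critical path: Architecture design → API spec → Database migration → Unit tests.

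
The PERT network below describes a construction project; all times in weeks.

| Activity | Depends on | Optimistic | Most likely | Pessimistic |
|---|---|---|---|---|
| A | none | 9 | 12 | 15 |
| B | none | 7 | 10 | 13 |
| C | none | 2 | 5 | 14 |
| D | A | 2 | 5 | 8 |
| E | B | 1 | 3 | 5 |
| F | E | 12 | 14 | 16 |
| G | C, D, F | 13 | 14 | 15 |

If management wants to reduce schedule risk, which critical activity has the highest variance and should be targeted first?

B

te_A = (9 + 4·12 + 15)/6 = 72/6 = 12; σ²_A = ((15−9)/6)² = 1.000
te_B = (7 + 4·10 + 13)/6 = 60/6 = 10; σ²_B = ((13−7)/6)² = 1.000
te_C = (2 + 4·5 + 14)/6 = 36/6 = 6; σ²_C = ((14−2)/6)² = 4.000
te_D = (2 + 4·5 + 8)/6 = 30/6 = 5; σ²_D = ((8−2)/6)² = 1.000
te_E = (1 + 4·3 + 5)/6 = 18/6 = 3; σ²_E = ((5−1)/6)² = 0.444
te_F = (12 + 4·14 + 16)/6 = 84/6 = 14; σ²_F = ((16−12)/6)² = 0.444
te_G = (13 + 4·14 + 15)/6 = 84/6 = 14; σ²_G = ((15−13)/6)² = 0.111

Forward pass:
ES_A = 0; EF_A = 12
ES_B = 0; EF_B = 10
ES_C = 0; EF_C = 6
ES_D = 12; EF_D = 12+5 = 17
ES_E = 10; EF_E = 10+3 = 13
ES_F = 13; EF_F = 13+14 = 27
ES_G = max(EF_C=6, EF_D=17, EF_F=27) = 27; EF_G = 27+14 = 41
Expected project duration μ = 41 weeks. Critical path: B → E → F → G.

Variances on critical path: σ²_B=1.000, σ²_E=0.444, σ²_F=0.444, σ²_G=0.111.
Largest is σ²_B = 1.000.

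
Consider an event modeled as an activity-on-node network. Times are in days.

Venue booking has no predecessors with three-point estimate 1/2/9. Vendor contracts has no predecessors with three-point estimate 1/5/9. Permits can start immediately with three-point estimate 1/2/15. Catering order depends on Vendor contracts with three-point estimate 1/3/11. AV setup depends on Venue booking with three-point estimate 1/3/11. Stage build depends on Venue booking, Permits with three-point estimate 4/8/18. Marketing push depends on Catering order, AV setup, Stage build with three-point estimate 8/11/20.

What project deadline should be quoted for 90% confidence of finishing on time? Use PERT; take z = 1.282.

29.9 days

te_Venue booking = (1 + 4·2 + 9)/6 = 18/6 = 3; σ²_Venue booking = ((9−1)/6)² = 1.778
te_Vendor contracts = (1 + 4·5 + 9)/6 = 30/6 = 5; σ²_Vendor contracts = ((9−1)/6)² = 1.778
te_Permits = (1 + 4·2 + 15)/6 = 24/6 = 4; σ²_Permits = ((15−1)/6)² = 5.444
te_Catering order = (1 + 4·3 + 11)/6 = 24/6 = 4; σ²_Catering order = ((11−1)/6)² = 2.778
te_AV setup = (1 + 4·3 + 11)/6 = 24/6 = 4; σ²_AV setup = ((11−1)/6)² = 2.778
te_Stage build = (4 + 4·8 + 18)/6 = 54/6 = 9; σ²_Stage build = ((18−4)/6)² = 5.444
te_Marketing push = (8 + 4·11 + 20)/6 = 72/6 = 12; σ²_Marketing push = ((20−8)/6)² = 4.000

Forward pass:
ES_Venue booking = 0; EF_Venue booking = 3
ES_Vendor contracts = 0; EF_Vendor contracts = 5
ES_Permits = 0; EF_Permits = 4
ES_Catering order = 5; EF_Catering order = 5+4 = 9
ES_AV setup = 3; EF_AV setup = 3+4 = 7
ES_Stage build = max(EF_Venue booking=3, EF_Permits=4) = 4; EF_Stage build = 4+9 = 13
ES_Marketing push = max(EF_Catering order=9, EF_AV setup=7, EF_Stage build=13) = 13; EF_Marketing push = 13+12 = 25
Expected project duration μ = 25 days. Critical path: Permits → Stage build → Marketing push.

Variance along critical path = 5.444 + 5.444 + 4.000 = 14.889; σ = 3.859 days.
D = μ + z·σ = 25 + 1.282·3.859 = 29.9 days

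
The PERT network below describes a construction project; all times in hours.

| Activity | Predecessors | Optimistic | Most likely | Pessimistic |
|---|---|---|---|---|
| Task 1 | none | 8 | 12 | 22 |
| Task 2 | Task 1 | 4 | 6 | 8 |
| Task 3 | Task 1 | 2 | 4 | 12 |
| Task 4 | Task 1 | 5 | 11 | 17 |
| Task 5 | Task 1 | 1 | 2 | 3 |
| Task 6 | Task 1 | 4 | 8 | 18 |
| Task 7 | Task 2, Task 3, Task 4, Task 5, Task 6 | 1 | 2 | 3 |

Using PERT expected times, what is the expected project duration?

26 hours

te_Task 1 = (8 + 4·12 + 22)/6 = 78/6 = 13
te_Task 2 = (4 + 4·6 + 8)/6 = 36/6 = 6
te_Task 3 = (2 + 4·4 + 12)/6 = 30/6 = 5
te_Task 4 = (5 + 4·11 + 17)/6 = 66/6 = 11
te_Task 5 = (1 + 4·2 + 3)/6 = 12/6 = 2
te_Task 6 = (4 + 4·8 + 18)/6 = 54/6 = 9
te_Task 7 = (1 + 4·2 + 3)/6 = 12/6 = 2

Forward pass:
ES_Task 1 = 0; EF_Task 1 = 13
ES_Task 2 = 13; EF_Task 2 = 13+6 = 19
ES_Task 3 = 13; EF_Task 3 = 13+5 = 18
ES_Task 4 = 13; EF_Task 4 = 13+11 = 24
ES_Task 5 = 13; EF_Task 5 = 13+2 = 15
ES_Task 6 = 13; EF_Task 6 = 13+9 = 22
ES_Task 7 = max(EF_Task 2=19, EF_Task 3=18, EF_Task 4=24, EF_Task 5=15, EF_Task 6=22) = 24; EF_Task 7 = 24+2 = 26
Expected project duration μ = 26 hours. Critical path: Task 1 → Task 4 → Task 7.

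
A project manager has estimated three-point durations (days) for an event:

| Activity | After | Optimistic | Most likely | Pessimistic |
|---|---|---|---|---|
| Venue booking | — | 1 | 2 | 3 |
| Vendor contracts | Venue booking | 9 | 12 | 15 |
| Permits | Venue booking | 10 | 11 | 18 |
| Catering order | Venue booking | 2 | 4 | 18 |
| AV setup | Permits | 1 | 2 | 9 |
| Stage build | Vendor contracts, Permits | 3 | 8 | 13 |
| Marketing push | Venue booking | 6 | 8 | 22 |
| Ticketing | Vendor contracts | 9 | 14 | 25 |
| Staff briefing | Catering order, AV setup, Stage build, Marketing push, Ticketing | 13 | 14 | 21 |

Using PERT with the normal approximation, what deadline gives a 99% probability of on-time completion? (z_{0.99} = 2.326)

51.4 days

te_Venue booking = (1 + 4·2 + 3)/6 = 12/6 = 2; σ²_Venue booking = ((3−1)/6)² = 0.111
te_Vendor contracts = (9 + 4·12 + 15)/6 = 72/6 = 12; σ²_Vendor contracts = ((15−9)/6)² = 1.000
te_Permits = (10 + 4·11 + 18)/6 = 72/6 = 12; σ²_Permits = ((18−10)/6)² = 1.778
te_Catering order = (2 + 4·4 + 18)/6 = 36/6 = 6; σ²_Catering order = ((18−2)/6)² = 7.111
te_AV setup = (1 + 4·2 + 9)/6 = 18/6 = 3; σ²_AV setup = ((9−1)/6)² = 1.778
te_Stage build = (3 + 4·8 + 13)/6 = 48/6 = 8; σ²_Stage build = ((13−3)/6)² = 2.778
te_Marketing push = (6 + 4·8 + 22)/6 = 60/6 = 10; σ²_Marketing push = ((22−6)/6)² = 7.111
te_Ticketing = (9 + 4·14 + 25)/6 = 90/6 = 15; σ²_Ticketing = ((25−9)/6)² = 7.111
te_Staff briefing = (13 + 4·14 + 21)/6 = 90/6 = 15; σ²_Staff briefing = ((21−13)/6)² = 1.778

Forward pass:
ES_Venue booking = 0; EF_Venue booking = 2
ES_Vendor contracts = 2; EF_Vendor contracts = 2+12 = 14
ES_Permits = 2; EF_Permits = 2+12 = 14
ES_Catering order = 2; EF_Catering order = 2+6 = 8
ES_AV setup = 14; EF_AV setup = 14+3 = 17
ES_Stage build = max(EF_Vendor contracts=14, EF_Permits=14) = 14; EF_Stage build = 14+8 = 22
ES_Marketing push = 2; EF_Marketing push = 2+10 = 12
ES_Ticketing = 14; EF_Ticketing = 14+15 = 29
ES_Staff briefing = max(EF_Catering order=8, EF_AV setup=17, EF_Stage build=22, EF_Marketing push=12, EF_Ticketing=29) = 29; EF_Staff briefing = 29+15 = 44
Expected project duration μ = 44 days. Critical path: Venue booking → Vendor contracts → Ticketing → Staff briefing.

Variance along critical path = 0.111 + 1.000 + 7.111 + 1.778 = 10.000; σ = 3.162 days.
D = μ + z·σ = 44 + 2.326·3.162 = 51.4 days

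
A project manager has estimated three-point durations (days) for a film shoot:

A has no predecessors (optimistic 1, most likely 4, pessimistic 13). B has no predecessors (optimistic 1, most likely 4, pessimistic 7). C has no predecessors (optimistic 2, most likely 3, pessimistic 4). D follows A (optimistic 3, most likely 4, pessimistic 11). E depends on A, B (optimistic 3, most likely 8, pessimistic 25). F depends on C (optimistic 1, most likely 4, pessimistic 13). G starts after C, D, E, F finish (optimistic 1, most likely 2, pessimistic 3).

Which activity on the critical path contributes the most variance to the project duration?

te_A = (1 + 4·4 + 13)/6 = 30/6 = 5; σ²_A = ((13−1)/6)² = 4.000
te_B = (1 + 4·4 + 7)/6 = 24/6 = 4; σ²_B = ((7−1)/6)² = 1.000
te_C = (2 + 4·3 + 4)/6 = 18/6 = 3; σ²_C = ((4−2)/6)² = 0.111
te_D = (3 + 4·4 + 11)/6 = 30/6 = 5; σ²_D = ((11−3)/6)² = 1.778
te_E = (3 + 4·8 + 25)/6 = 60/6 = 10; σ²_E = ((25−3)/6)² = 13.444
te_F = (1 + 4·4 + 13)/6 = 30/6 = 5; σ²_F = ((13−1)/6)² = 4.000
te_G = (1 + 4·2 + 3)/6 = 12/6 = 2; σ²_G = ((3−1)/6)² = 0.111

Forward pass:
ES_A = 0; EF_A = 5
ES_B = 0; EF_B = 4
ES_C = 0; EF_C = 3
ES_D = 5; EF_D = 5+5 = 10
ES_E = max(EF_A=5, EF_B=4) = 5; EF_E = 5+10 = 15
ES_F = 3; EF_F = 3+5 = 8
ES_G = max(EF_C=3, EF_D=10, EF_E=15, EF_F=8) = 15; EF_G = 15+2 = 17
Expected project duration μ = 17 days. Critical path: A → E → G.

Variances on critical path: σ²_A=4.000, σ²_E=13.444, σ²_G=0.111.
Largest is σ²_E = 13.444.

E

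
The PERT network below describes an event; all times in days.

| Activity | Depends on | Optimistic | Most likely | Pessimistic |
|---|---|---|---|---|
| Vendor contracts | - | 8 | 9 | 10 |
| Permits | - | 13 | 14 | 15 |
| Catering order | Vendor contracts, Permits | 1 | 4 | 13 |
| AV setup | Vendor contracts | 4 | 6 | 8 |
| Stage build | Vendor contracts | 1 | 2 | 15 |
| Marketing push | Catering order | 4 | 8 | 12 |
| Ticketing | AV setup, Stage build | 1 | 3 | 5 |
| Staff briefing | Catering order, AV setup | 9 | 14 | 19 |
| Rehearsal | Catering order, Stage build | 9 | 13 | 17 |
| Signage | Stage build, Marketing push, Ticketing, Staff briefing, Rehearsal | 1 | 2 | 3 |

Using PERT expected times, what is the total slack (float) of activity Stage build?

7 days

te_Vendor contracts = (8 + 4·9 + 10)/6 = 54/6 = 9
te_Permits = (13 + 4·14 + 15)/6 = 84/6 = 14
te_Catering order = (1 + 4·4 + 13)/6 = 30/6 = 5
te_AV setup = (4 + 4·6 + 8)/6 = 36/6 = 6
te_Stage build = (1 + 4·2 + 15)/6 = 24/6 = 4
te_Marketing push = (4 + 4·8 + 12)/6 = 48/6 = 8
te_Ticketing = (1 + 4·3 + 5)/6 = 18/6 = 3
te_Staff briefing = (9 + 4·14 + 19)/6 = 84/6 = 14
te_Rehearsal = (9 + 4·13 + 17)/6 = 78/6 = 13
te_Signage = (1 + 4·2 + 3)/6 = 12/6 = 2

Forward pass:
ES_Vendor contracts = 0; EF_Vendor contracts = 9
ES_Permits = 0; EF_Permits = 14
ES_Catering order = max(EF_Vendor contracts=9, EF_Permits=14) = 14; EF_Catering order = 14+5 = 19
ES_AV setup = 9; EF_AV setup = 9+6 = 15
ES_Stage build = 9; EF_Stage build = 9+4 = 13
ES_Marketing push = 19; EF_Marketing push = 19+8 = 27
ES_Ticketing = max(EF_AV setup=15, EF_Stage build=13) = 15; EF_Ticketing = 15+3 = 18
ES_Staff briefing = max(EF_Catering order=19, EF_AV setup=15) = 19; EF_Staff briefing = 19+14 = 33
ES_Rehearsal = max(EF_Catering order=19, EF_Stage build=13) = 19; EF_Rehearsal = 19+13 = 32
ES_Signage = max(EF_Stage build=13, EF_Marketing push=27, EF_Ticketing=18, EF_Staff briefing=33, EF_Rehearsal=32) = 33; EF_Signage = 33+2 = 35
Expected project duration μ = 35 days. Critical path: Permits → Catering order → Staff briefing → Signage.

Backward pass:
LF_Signage = 35; LS_Signage = 35−2 = 33
LF_Rehearsal = LS_Signage = 33; LS_Rehearsal = 33−13 = 20
LF_Staff briefing = LS_Signage = 33; LS_Staff briefing = 33−14 = 19
LF_Ticketing = LS_Signage = 33; LS_Ticketing = 33−3 = 30
LF_Marketing push = LS_Signage = 33; LS_Marketing push = 33−8 = 25
LF_Stage build = min(LS_Ticketing=30, LS_Rehearsal=20, LS_Signage=33) = 20; LS_Stage build = 20−4 = 16
LF_AV setup = min(LS_Ticketing=30, LS_Staff briefing=19) = 19; LS_AV setup = 19−6 = 13
LF_Catering order = min(LS_Marketing push=25, LS_Staff briefing=19, LS_Rehearsal=20) = 19; LS_Catering order = 19−5 = 14
LF_Permits = LS_Catering order = 14; LS_Permits = 14−14 = 0
LF_Vendor contracts = min(LS_Catering order=14, LS_AV setup=13, LS_Stage build=16) = 13; LS_Vendor contracts = 13−9 = 4
Slack_Stage build = LS_Stage build − ES_Stage build = 16 − 9 = 7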